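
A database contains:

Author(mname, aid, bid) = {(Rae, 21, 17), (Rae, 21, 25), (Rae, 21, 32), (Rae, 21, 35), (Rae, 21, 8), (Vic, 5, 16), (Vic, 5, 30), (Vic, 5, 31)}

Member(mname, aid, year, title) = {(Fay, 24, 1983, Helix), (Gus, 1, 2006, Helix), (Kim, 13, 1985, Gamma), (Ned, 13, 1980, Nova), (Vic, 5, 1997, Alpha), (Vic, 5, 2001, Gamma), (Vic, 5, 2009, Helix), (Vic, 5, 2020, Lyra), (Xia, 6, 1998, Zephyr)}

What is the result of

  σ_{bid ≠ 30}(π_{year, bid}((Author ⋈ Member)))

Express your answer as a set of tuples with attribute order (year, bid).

{(1997, 16), (1997, 31), (2001, 16), (2001, 31), (2009, 16), (2009, 31), (2020, 16), (2020, 31)}

Joining Author and Member on mname, aid yields {(Vic, 5, 16, 1997, Alpha), (Vic, 5, 16, 2001, Gamma), (Vic, 5, 16, 2009, Helix), (Vic, 5, 16, 2020, Lyra), (Vic, 5, 30, 1997, Alpha), (Vic, 5, 30, 2001, Gamma), (Vic, 5, 30, 2009, Helix), (Vic, 5, 30, 2020, Lyra), (Vic, 5, 31, 1997, Alpha), (Vic, 5, 31, 2001, Gamma), (Vic, 5, 31, 2009, Helix), (Vic, 5, 31, 2020, Lyra)}.
π_{year, bid} gives {(1997, 16), (1997, 30), (1997, 31), (2001, 16), (2001, 30), (2001, 31), (2009, 16), (2009, 30), (2009, 31), (2020, 16), (2020, 30), (2020, 31)}.
Filtering on bid ≠ 30 leaves {(1997, 16), (1997, 31), (2001, 16), (2001, 31), (2009, 16), (2009, 31), (2020, 16), (2020, 31)}.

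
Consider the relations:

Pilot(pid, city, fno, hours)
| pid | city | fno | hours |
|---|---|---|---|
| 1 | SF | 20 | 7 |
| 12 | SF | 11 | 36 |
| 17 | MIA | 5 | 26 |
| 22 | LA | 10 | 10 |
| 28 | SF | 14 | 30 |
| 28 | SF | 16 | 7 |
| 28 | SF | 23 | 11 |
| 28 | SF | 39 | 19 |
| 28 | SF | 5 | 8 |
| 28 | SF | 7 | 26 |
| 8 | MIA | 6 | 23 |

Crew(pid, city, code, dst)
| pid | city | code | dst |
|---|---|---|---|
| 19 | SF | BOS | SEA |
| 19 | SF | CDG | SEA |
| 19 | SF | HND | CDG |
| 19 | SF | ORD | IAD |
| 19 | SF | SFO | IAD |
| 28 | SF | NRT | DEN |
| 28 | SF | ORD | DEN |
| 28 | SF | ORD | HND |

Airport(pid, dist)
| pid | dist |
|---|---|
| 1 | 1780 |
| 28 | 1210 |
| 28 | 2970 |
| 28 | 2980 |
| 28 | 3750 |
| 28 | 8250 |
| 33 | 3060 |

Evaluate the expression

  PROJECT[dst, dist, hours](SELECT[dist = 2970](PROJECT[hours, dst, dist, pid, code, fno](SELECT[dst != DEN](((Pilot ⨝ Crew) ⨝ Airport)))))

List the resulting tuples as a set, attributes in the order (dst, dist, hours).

{(HND, 2970, 11), (HND, 2970, 19), (HND, 2970, 26), (HND, 2970, 30), (HND, 2970, 7), (HND, 2970, 8)}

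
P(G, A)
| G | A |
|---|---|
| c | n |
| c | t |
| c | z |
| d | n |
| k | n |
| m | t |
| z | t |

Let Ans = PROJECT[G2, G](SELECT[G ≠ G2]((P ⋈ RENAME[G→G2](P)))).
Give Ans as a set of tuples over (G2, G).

{(c, d), (c, k), (c, m), (c, z), (d, c), (d, k), (k, c), (k, d), (m, c), (m, z), (z, c), (z, m)}

ρ[G→G2]: schema becomes (G2, A); tuples unchanged.
P ⋈ RENAME[G→G2](P) (natural join on A): {(c, n, c), (c, n, d), (c, n, k), (c, t, c), (c, t, m), (c, t, z), (c, z, c), (d, n, c), (d, n, d), (d, n, k), (k, n, c), (k, n, d), (k, n, k), (m, t, c), (m, t, m), (m, t, z), (z, t, c), (z, t, m), (z, t, z)}
Apply σ_{G ≠ G2}; surviving tuples: {(c, n, d), (c, n, k), (c, t, m), (c, t, z), (d, n, c), (d, n, k), (k, n, c), (k, n, d), (m, t, c), (m, t, z), (z, t, c), (z, t, m)}
π_{G2, G} gives {(c, d), (c, k), (c, m), (c, z), (d, c), (d, k), (k, c), (k, d), (m, c), (m, z), (z, c), (z, m)}.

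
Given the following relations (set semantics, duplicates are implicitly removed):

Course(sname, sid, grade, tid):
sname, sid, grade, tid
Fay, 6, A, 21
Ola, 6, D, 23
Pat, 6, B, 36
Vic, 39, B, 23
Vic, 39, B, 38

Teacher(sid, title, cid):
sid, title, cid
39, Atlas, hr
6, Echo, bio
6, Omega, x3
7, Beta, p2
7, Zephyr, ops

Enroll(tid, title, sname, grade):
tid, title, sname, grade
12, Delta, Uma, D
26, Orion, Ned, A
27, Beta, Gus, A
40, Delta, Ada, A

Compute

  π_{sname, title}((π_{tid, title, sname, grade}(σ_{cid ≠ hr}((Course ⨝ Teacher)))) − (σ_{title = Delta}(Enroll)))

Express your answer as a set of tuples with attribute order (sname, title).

{(Fay, Echo), (Fay, Omega), (Ola, Echo), (Ola, Omega), (Pat, Echo), (Pat, Omega)}

Course ⋈ Teacher (natural join on sid): {(Fay, 6, A, 21, Echo, bio), (Fay, 6, A, 21, Omega, x3), (Ola, 6, D, 23, Echo, bio), (Ola, 6, D, 23, Omega, x3), (Pat, 6, B, 36, Echo, bio), (Pat, 6, B, 36, Omega, x3), (Vic, 39, B, 23, Atlas, hr), (Vic, 39, B, 38, Atlas, hr)}
Selection cid ≠ hr: {(Fay, 6, A, 21, Echo, bio), (Fay, 6, A, 21, Omega, x3), (Ola, 6, D, 23, Echo, bio), (Ola, 6, D, 23, Omega, x3), (Pat, 6, B, 36, Echo, bio), (Pat, 6, B, 36, Omega, x3)}
Projecting to tid, title, sname, grade: {(21, Echo, Fay, A), (21, Omega, Fay, A), (23, Echo, Ola, D), (23, Omega, Ola, D), (36, Echo, Pat, B), (36, Omega, Pat, B)}
Selection title = Delta: {(12, Delta, Uma, D), (40, Delta, Ada, A)}
Difference: {(21, Echo, Fay, A), (21, Omega, Fay, A), (23, Echo, Ola, D), (23, Omega, Ola, D), (36, Echo, Pat, B), (36, Omega, Pat, B)} with {(12, Delta, Uma, D), (40, Delta, Ada, A)} → {(21, Echo, Fay, A), (21, Omega, Fay, A), (23, Echo, Ola, D), (23, Omega, Ola, D), (36, Echo, Pat, B), (36, Omega, Pat, B)}
Projecting to sname, title: {(Fay, Echo), (Fay, Omega), (Ola, Echo), (Ola, Omega), (Pat, Echo), (Pat, Omega)}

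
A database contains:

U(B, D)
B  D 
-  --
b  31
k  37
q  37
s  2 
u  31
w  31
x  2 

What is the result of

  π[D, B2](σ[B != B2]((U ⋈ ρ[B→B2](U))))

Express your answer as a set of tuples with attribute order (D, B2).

{(2, s), (2, x), (31, b), (31, u), (31, w), (37, k), (37, q)}

ρ[B→B2]: schema becomes (B2, D); tuples unchanged.
Natural join on D: {(b, 31, b), (b, 31, u), (b, 31, w), (k, 37, k), (k, 37, q), (q, 37, k), (q, 37, q), (s, 2, s), (s, 2, x), (u, 31, b), (u, 31, u), (u, 31, w), (w, 31, b), (w, 31, u), (w, 31, w), (x, 2, s), (x, 2, x)}
Filtering on B != B2 leaves {(b, 31, u), (b, 31, w), (k, 37, q), (q, 37, k), (s, 2, x), (u, 31, b), (u, 31, w), (w, 31, b), (w, 31, u), (x, 2, s)}.
π[D, B2]: project onto (D, B2) (3 duplicate(s) eliminated) → {(2, s), (2, x), (31, b), (31, u), (31, w), (37, k), (37, q)}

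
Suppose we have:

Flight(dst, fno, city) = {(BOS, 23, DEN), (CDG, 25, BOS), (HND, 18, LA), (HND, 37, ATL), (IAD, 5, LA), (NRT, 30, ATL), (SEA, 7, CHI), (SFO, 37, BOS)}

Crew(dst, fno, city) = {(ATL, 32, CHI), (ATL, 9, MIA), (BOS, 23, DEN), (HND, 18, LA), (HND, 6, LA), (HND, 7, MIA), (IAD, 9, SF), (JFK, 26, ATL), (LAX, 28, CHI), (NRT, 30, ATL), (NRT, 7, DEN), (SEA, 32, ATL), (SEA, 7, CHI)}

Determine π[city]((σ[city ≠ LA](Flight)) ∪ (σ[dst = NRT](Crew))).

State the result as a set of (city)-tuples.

Apply σ_{city ≠ LA}; surviving tuples: {(BOS, 23, DEN), (CDG, 25, BOS), (HND, 37, ATL), (NRT, 30, ATL), (SEA, 7, CHI), (SFO, 37, BOS)}
Apply σ_{dst = NRT}; surviving tuples: {(NRT, 30, ATL), (NRT, 7, DEN)}
Set union of the two operands is {(BOS, 23, DEN), (CDG, 25, BOS), (HND, 37, ATL), (NRT, 30, ATL), (NRT, 7, DEN), (SEA, 7, CHI), (SFO, 37, BOS)}.
π_{city} gives {ATL, BOS, CHI, DEN} (3 duplicate(s) eliminated).

{ATL, BOS, CHI, DEN}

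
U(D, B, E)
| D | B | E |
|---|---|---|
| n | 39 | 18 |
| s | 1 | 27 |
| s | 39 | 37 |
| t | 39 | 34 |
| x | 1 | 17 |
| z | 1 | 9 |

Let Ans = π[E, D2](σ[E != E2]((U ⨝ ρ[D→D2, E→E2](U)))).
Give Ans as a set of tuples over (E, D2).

ρ[D→D2, E→E2]: schema becomes (D2, B, E2); tuples unchanged.
U ⋈ ρ[D→D2, E→E2](U) (natural join on B): {(n, 39, 18, n, 18), (n, 39, 18, s, 37), (n, 39, 18, t, 34), (s, 1, 27, s, 27), (s, 1, 27, x, 17), (s, 1, 27, z, 9), (s, 39, 37, n, 18), (s, 39, 37, s, 37), (s, 39, 37, t, 34), (t, 39, 34, n, 18), (t, 39, 34, s, 37), (t, 39, 34, t, 34), (x, 1, 17, s, 27), (x, 1, 17, x, 17), (x, 1, 17, z, 9), (z, 1, 9, s, 27), (z, 1, 9, x, 17), (z, 1, 9, z, 9)}
σ[E != E2]: keep tuples satisfying E != E2 → {(n, 39, 18, s, 37), (n, 39, 18, t, 34), (s, 1, 27, x, 17), (s, 1, 27, z, 9), (s, 39, 37, n, 18), (s, 39, 37, t, 34), (t, 39, 34, n, 18), (t, 39, 34, s, 37), (x, 1, 17, s, 27), (x, 1, 17, z, 9), (z, 1, 9, s, 27), (z, 1, 9, x, 17)}
Projecting to E, D2: {(17, s), (17, z), (18, s), (18, t), (27, x), (27, z), (34, n), (34, s), (37, n), (37, t), (9, s), (9, x)}

{(17, s), (17, z), (18, s), (18, t), (27, x), (27, z), (34, n), (34, s), (37, n), (37, t), (9, s), (9, x)}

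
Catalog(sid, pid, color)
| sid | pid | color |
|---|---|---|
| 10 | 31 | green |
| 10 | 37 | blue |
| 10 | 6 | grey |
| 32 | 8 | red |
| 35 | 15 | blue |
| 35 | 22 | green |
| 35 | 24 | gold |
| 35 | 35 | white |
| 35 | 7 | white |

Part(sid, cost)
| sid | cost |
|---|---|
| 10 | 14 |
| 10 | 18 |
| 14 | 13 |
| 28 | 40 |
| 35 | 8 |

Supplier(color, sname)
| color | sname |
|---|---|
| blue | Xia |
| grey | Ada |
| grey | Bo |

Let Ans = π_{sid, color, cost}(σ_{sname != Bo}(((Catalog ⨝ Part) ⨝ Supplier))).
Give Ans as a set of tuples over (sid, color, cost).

{(10, blue, 14), (10, blue, 18), (10, grey, 14), (10, grey, 18), (35, blue, 8)}

Joining Catalog and Part on sid yields {(10, 31, green, 14), (10, 31, green, 18), (10, 37, blue, 14), (10, 37, blue, 18), (10, 6, grey, 14), (10, 6, grey, 18), (35, 15, blue, 8), (35, 22, green, 8), (35, 24, gold, 8), (35, 35, white, 8), (35, 7, white, 8)}.
Joining (Catalog ⨝ Part) and Supplier on color yields {(10, 37, blue, 14, Xia), (10, 37, blue, 18, Xia), (10, 6, grey, 14, Ada), (10, 6, grey, 14, Bo), (10, 6, grey, 18, Ada), (10, 6, grey, 18, Bo), (35, 15, blue, 8, Xia)}.
σ[sname != Bo]: keep tuples satisfying sname != Bo → {(10, 37, blue, 14, Xia), (10, 37, blue, 18, Xia), (10, 6, grey, 14, Ada), (10, 6, grey, 18, Ada), (35, 15, blue, 8, Xia)}
π_{sid, color, cost} gives {(10, blue, 14), (10, blue, 18), (10, grey, 14), (10, grey, 18), (35, blue, 8)}.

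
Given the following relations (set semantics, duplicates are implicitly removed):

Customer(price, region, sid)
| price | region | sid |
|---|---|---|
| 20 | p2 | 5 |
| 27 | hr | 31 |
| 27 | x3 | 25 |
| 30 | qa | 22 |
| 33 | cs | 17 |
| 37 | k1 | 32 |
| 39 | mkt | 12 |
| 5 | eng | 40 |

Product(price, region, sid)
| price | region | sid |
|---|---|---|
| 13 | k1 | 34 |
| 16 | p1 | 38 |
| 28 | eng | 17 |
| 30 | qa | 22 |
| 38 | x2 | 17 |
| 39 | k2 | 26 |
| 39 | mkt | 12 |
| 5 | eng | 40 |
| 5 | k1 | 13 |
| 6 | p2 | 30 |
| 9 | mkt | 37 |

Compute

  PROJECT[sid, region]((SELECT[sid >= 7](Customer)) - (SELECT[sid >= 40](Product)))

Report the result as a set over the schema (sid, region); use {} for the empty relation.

Apply σ_{sid >= 7}; surviving tuples: {(27, hr, 31), (27, x3, 25), (30, qa, 22), (33, cs, 17), (37, k1, 32), (39, mkt, 12), (5, eng, 40)}
Apply σ_{sid >= 40}; surviving tuples: {(5, eng, 40)}
Set difference of the two operands is {(27, hr, 31), (27, x3, 25), (30, qa, 22), (33, cs, 17), (37, k1, 32), (39, mkt, 12)}.
π_{sid, region} gives {(12, mkt), (17, cs), (22, qa), (25, x3), (31, hr), (32, k1)}.

{(12, mkt), (17, cs), (22, qa), (25, x3), (31, hr), (32, k1)}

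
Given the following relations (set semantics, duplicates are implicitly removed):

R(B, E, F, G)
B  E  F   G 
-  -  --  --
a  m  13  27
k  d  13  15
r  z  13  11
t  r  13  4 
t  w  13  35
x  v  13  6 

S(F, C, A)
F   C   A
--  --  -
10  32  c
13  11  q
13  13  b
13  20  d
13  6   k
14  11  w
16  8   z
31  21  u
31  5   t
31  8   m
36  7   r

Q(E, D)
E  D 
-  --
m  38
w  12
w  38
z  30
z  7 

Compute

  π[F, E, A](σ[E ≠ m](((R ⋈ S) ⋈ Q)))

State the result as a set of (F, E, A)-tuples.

{(13, w, b), (13, w, d), (13, w, k), (13, w, q), (13, z, b), (13, z, d), (13, z, k), (13, z, q)}

R ⋈ S (natural join on F): {(a, m, 13, 27, 11, q), (a, m, 13, 27, 13, b), (a, m, 13, 27, 20, d), (a, m, 13, 27, 6, k), (k, d, 13, 15, 11, q), (k, d, 13, 15, 13, b), (k, d, 13, 15, 20, d), (k, d, 13, 15, 6, k), (r, z, 13, 11, 11, q), (r, z, 13, 11, 13, b), (r, z, 13, 11, 20, d), (r, z, 13, 11, 6, k), (t, r, 13, 4, 11, q), (t, r, 13, 4, 13, b), (t, r, 13, 4, 20, d), (t, r, 13, 4, 6, k), (t, w, 13, 35, 11, q), (t, w, 13, 35, 13, b), (t, w, 13, 35, 20, d), (t, w, 13, 35, 6, k), (x, v, 13, 6, 11, q), (x, v, 13, 6, 13, b), (x, v, 13, 6, 20, d), (x, v, 13, 6, 6, k)}
(R ⋈ S) ⋈ Q (natural join on E): {(a, m, 13, 27, 11, q, 38), (a, m, 13, 27, 13, b, 38), (a, m, 13, 27, 20, d, 38), (a, m, 13, 27, 6, k, 38), (r, z, 13, 11, 11, q, 30), (r, z, 13, 11, 11, q, 7), (r, z, 13, 11, 13, b, 30), (r, z, 13, 11, 13, b, 7), (r, z, 13, 11, 20, d, 30), (r, z, 13, 11, 20, d, 7), (r, z, 13, 11, 6, k, 30), (r, z, 13, 11, 6, k, 7), (t, w, 13, 35, 11, q, 12), (t, w, 13, 35, 11, q, 38), (t, w, 13, 35, 13, b, 12), (t, w, 13, 35, 13, b, 38), (t, w, 13, 35, 20, d, 12), (t, w, 13, 35, 20, d, 38), (t, w, 13, 35, 6, k, 12), (t, w, 13, 35, 6, k, 38)}
Selection E ≠ m: {(r, z, 13, 11, 11, q, 30), (r, z, 13, 11, 11, q, 7), (r, z, 13, 11, 13, b, 30), (r, z, 13, 11, 13, b, 7), (r, z, 13, 11, 20, d, 30), (r, z, 13, 11, 20, d, 7), (r, z, 13, 11, 6, k, 30), (r, z, 13, 11, 6, k, 7), (t, w, 13, 35, 11, q, 12), (t, w, 13, 35, 11, q, 38), (t, w, 13, 35, 13, b, 12), (t, w, 13, 35, 13, b, 38), (t, w, 13, 35, 20, d, 12), (t, w, 13, 35, 20, d, 38), (t, w, 13, 35, 6, k, 12), (t, w, 13, 35, 6, k, 38)}
Keep only column(s) F, E, A (8 duplicate(s) eliminated): {(13, w, b), (13, w, d), (13, w, k), (13, w, q), (13, z, b), (13, z, d), (13, z, k), (13, z, q)}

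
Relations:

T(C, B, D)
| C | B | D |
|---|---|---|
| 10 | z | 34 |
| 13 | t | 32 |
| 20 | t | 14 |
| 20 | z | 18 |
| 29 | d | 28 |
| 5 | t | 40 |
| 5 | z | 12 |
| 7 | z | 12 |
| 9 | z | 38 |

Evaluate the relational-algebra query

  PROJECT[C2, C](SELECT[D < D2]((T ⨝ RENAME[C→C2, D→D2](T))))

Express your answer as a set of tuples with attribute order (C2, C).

ρ[C→C2, D→D2]: schema becomes (C2, B, D2); tuples unchanged.
Joining T and RENAME[C→C2, D→D2](T) on B yields {(10, z, 34, 10, 34), (10, z, 34, 20, 18), (10, z, 34, 5, 12), (10, z, 34, 7, 12), (10, z, 34, 9, 38), (13, t, 32, 13, 32), (13, t, 32, 20, 14), (13, t, 32, 5, 40), (20, t, 14, 13, 32), (20, t, 14, 20, 14), (20, t, 14, 5, 40), (20, z, 18, 10, 34), (20, z, 18, 20, 18), (20, z, 18, 5, 12), (20, z, 18, 7, 12), (20, z, 18, 9, 38), (29, d, 28, 29, 28), (5, t, 40, 13, 32), (5, t, 40, 20, 14), (5, t, 40, 5, 40), (5, z, 12, 10, 34), (5, z, 12, 20, 18), (5, z, 12, 5, 12), (5, z, 12, 7, 12), (5, z, 12, 9, 38), (7, z, 12, 10, 34), (7, z, 12, 20, 18), (7, z, 12, 5, 12), (7, z, 12, 7, 12), (7, z, 12, 9, 38), (9, z, 38, 10, 34), (9, z, 38, 20, 18), (9, z, 38, 5, 12), (9, z, 38, 7, 12), (9, z, 38, 9, 38)}.
σ[D < D2]: keep tuples satisfying D < D2 → {(10, z, 34, 9, 38), (13, t, 32, 5, 40), (20, t, 14, 13, 32), (20, t, 14, 5, 40), (20, z, 18, 10, 34), (20, z, 18, 9, 38), (5, z, 12, 10, 34), (5, z, 12, 20, 18), (5, z, 12, 9, 38), (7, z, 12, 10, 34), (7, z, 12, 20, 18), (7, z, 12, 9, 38)}
π[C2, C]: project onto (C2, C) → {(10, 20), (10, 5), (10, 7), (13, 20), (20, 5), (20, 7), (5, 13), (5, 20), (9, 10), (9, 20), (9, 5), (9, 7)}

{(10, 20), (10, 5), (10, 7), (13, 20), (20, 5), (20, 7), (5, 13), (5, 20), (9, 10), (9, 20), (9, 5), (9, 7)}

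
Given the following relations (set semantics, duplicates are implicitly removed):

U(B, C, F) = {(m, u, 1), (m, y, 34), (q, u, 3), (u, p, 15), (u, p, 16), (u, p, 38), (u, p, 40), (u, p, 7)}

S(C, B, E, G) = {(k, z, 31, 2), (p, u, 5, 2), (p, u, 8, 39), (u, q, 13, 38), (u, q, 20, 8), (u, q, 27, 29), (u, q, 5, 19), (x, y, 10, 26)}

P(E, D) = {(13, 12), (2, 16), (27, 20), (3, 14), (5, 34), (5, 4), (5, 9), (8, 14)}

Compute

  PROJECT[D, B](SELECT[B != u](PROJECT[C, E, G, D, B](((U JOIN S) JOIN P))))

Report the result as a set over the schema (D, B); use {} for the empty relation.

{(12, q), (20, q), (34, q), (4, q), (9, q)}

Joining U and S on B, C yields {(q, u, 3, 13, 38), (q, u, 3, 20, 8), (q, u, 3, 27, 29), (q, u, 3, 5, 19), (u, p, 15, 5, 2), (u, p, 15, 8, 39), (u, p, 16, 5, 2), (u, p, 16, 8, 39), (u, p, 38, 5, 2), (u, p, 38, 8, 39), (u, p, 40, 5, 2), (u, p, 40, 8, 39), (u, p, 7, 5, 2), (u, p, 7, 8, 39)}.
Joining (U JOIN S) and P on E yields {(q, u, 3, 13, 38, 12), (q, u, 3, 27, 29, 20), (q, u, 3, 5, 19, 34), (q, u, 3, 5, 19, 4), (q, u, 3, 5, 19, 9), (u, p, 15, 5, 2, 34), (u, p, 15, 5, 2, 4), (u, p, 15, 5, 2, 9), (u, p, 15, 8, 39, 14), (u, p, 16, 5, 2, 34), (u, p, 16, 5, 2, 4), (u, p, 16, 5, 2, 9), (u, p, 16, 8, 39, 14), (u, p, 38, 5, 2, 34), (u, p, 38, 5, 2, 4), (u, p, 38, 5, 2, 9), (u, p, 38, 8, 39, 14), (u, p, 40, 5, 2, 34), (u, p, 40, 5, 2, 4), (u, p, 40, 5, 2, 9), (u, p, 40, 8, 39, 14), (u, p, 7, 5, 2, 34), (u, p, 7, 5, 2, 4), (u, p, 7, 5, 2, 9), (u, p, 7, 8, 39, 14)}.
π_{C, E, G, D, B} gives {(p, 5, 2, 34, u), (p, 5, 2, 4, u), (p, 5, 2, 9, u), (p, 8, 39, 14, u), (u, 13, 38, 12, q), (u, 27, 29, 20, q), (u, 5, 19, 34, q), (u, 5, 19, 4, q), (u, 5, 19, 9, q)} (16 duplicate(s) eliminated).
Selection B != u: {(u, 13, 38, 12, q), (u, 27, 29, 20, q), (u, 5, 19, 34, q), (u, 5, 19, 4, q), (u, 5, 19, 9, q)}
π_{D, B} gives {(12, q), (20, q), (34, q), (4, q), (9, q)}.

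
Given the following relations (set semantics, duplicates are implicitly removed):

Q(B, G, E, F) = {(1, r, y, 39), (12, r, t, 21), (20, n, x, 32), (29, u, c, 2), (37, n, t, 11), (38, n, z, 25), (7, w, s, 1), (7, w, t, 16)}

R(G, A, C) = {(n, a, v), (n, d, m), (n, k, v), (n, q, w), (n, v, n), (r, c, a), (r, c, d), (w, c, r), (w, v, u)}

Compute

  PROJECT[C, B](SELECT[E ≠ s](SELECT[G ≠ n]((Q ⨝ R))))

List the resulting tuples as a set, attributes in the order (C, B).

Q ⋈ R (natural join on G): {(1, r, y, 39, c, a), (1, r, y, 39, c, d), (12, r, t, 21, c, a), (12, r, t, 21, c, d), (20, n, x, 32, a, v), (20, n, x, 32, d, m), (20, n, x, 32, k, v), (20, n, x, 32, q, w), (20, n, x, 32, v, n), (37, n, t, 11, a, v), (37, n, t, 11, d, m), (37, n, t, 11, k, v), (37, n, t, 11, q, w), (37, n, t, 11, v, n), (38, n, z, 25, a, v), (38, n, z, 25, d, m), (38, n, z, 25, k, v), (38, n, z, 25, q, w), (38, n, z, 25, v, n), (7, w, s, 1, c, r), (7, w, s, 1, v, u), (7, w, t, 16, c, r), (7, w, t, 16, v, u)}
Apply σ_{G ≠ n}; surviving tuples: {(1, r, y, 39, c, a), (1, r, y, 39, c, d), (12, r, t, 21, c, a), (12, r, t, 21, c, d), (7, w, s, 1, c, r), (7, w, s, 1, v, u), (7, w, t, 16, c, r), (7, w, t, 16, v, u)}
Apply σ_{E ≠ s}; surviving tuples: {(1, r, y, 39, c, a), (1, r, y, 39, c, d), (12, r, t, 21, c, a), (12, r, t, 21, c, d), (7, w, t, 16, c, r), (7, w, t, 16, v, u)}
Projecting to C, B: {(a, 1), (a, 12), (d, 1), (d, 12), (r, 7), (u, 7)}

{(a, 1), (a, 12), (d, 1), (d, 12), (r, 7), (u, 7)}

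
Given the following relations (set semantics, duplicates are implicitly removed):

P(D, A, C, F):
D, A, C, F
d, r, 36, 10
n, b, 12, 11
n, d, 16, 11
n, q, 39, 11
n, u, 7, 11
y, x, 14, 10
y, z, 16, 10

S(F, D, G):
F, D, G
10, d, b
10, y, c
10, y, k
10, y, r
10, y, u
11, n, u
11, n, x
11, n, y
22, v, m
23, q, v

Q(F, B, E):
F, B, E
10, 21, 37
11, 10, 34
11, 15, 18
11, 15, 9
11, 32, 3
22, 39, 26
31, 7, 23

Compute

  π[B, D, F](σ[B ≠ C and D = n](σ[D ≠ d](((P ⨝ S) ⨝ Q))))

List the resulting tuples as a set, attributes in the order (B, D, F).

{(10, n, 11), (15, n, 11), (32, n, 11)}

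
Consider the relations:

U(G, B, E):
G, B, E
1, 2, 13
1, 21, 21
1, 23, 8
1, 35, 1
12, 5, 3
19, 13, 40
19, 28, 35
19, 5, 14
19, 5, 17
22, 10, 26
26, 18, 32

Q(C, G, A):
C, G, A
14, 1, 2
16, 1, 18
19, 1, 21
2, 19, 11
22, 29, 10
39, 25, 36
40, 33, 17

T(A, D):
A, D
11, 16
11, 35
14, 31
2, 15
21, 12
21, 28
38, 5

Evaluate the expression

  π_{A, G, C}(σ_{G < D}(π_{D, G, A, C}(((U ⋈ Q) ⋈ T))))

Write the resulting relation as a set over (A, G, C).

Natural join on G: {(1, 2, 13, 14, 2), (1, 2, 13, 16, 18), (1, 2, 13, 19, 21), (1, 21, 21, 14, 2), (1, 21, 21, 16, 18), (1, 21, 21, 19, 21), (1, 23, 8, 14, 2), (1, 23, 8, 16, 18), (1, 23, 8, 19, 21), (1, 35, 1, 14, 2), (1, 35, 1, 16, 18), (1, 35, 1, 19, 21), (19, 13, 40, 2, 11), (19, 28, 35, 2, 11), (19, 5, 14, 2, 11), (19, 5, 17, 2, 11)}
Natural join on A: {(1, 2, 13, 14, 2, 15), (1, 2, 13, 19, 21, 12), (1, 2, 13, 19, 21, 28), (1, 21, 21, 14, 2, 15), (1, 21, 21, 19, 21, 12), (1, 21, 21, 19, 21, 28), (1, 23, 8, 14, 2, 15), (1, 23, 8, 19, 21, 12), (1, 23, 8, 19, 21, 28), (1, 35, 1, 14, 2, 15), (1, 35, 1, 19, 21, 12), (1, 35, 1, 19, 21, 28), (19, 13, 40, 2, 11, 16), (19, 13, 40, 2, 11, 35), (19, 28, 35, 2, 11, 16), (19, 28, 35, 2, 11, 35), (19, 5, 14, 2, 11, 16), (19, 5, 14, 2, 11, 35), (19, 5, 17, 2, 11, 16), (19, 5, 17, 2, 11, 35)}
π[D, G, A, C]: project onto (D, G, A, C) (15 duplicate(s) eliminated) → {(12, 1, 21, 19), (15, 1, 2, 14), (16, 19, 11, 2), (28, 1, 21, 19), (35, 19, 11, 2)}
Apply σ_{G < D}; surviving tuples: {(12, 1, 21, 19), (15, 1, 2, 14), (28, 1, 21, 19), (35, 19, 11, 2)}
π[A, G, C]: project onto (A, G, C) (1 duplicate(s) eliminated) → {(11, 19, 2), (2, 1, 14), (21, 1, 19)}

{(11, 19, 2), (2, 1, 14), (21, 1, 19)}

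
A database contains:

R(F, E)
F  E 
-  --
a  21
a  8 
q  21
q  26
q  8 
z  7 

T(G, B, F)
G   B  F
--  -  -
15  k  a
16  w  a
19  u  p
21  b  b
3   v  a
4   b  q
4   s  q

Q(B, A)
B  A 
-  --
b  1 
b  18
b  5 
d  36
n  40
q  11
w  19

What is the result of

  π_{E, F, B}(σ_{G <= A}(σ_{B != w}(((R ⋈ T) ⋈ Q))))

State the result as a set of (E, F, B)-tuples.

{(21, q, b), (26, q, b), (8, q, b)}

R ⋈ T (natural join on F): {(a, 21, 15, k), (a, 21, 16, w), (a, 21, 3, v), (a, 8, 15, k), (a, 8, 16, w), (a, 8, 3, v), (q, 21, 4, b), (q, 21, 4, s), (q, 26, 4, b), (q, 26, 4, s), (q, 8, 4, b), (q, 8, 4, s)}
(R ⋈ T) ⋈ Q (natural join on B): {(a, 21, 16, w, 19), (a, 8, 16, w, 19), (q, 21, 4, b, 1), (q, 21, 4, b, 18), (q, 21, 4, b, 5), (q, 26, 4, b, 1), (q, 26, 4, b, 18), (q, 26, 4, b, 5), (q, 8, 4, b, 1), (q, 8, 4, b, 18), (q, 8, 4, b, 5)}
Selection B != w: {(q, 21, 4, b, 1), (q, 21, 4, b, 18), (q, 21, 4, b, 5), (q, 26, 4, b, 1), (q, 26, 4, b, 18), (q, 26, 4, b, 5), (q, 8, 4, b, 1), (q, 8, 4, b, 18), (q, 8, 4, b, 5)}
Selection G <= A: {(q, 21, 4, b, 18), (q, 21, 4, b, 5), (q, 26, 4, b, 18), (q, 26, 4, b, 5), (q, 8, 4, b, 18), (q, 8, 4, b, 5)}
Keep only column(s) E, F, B (3 duplicate(s) eliminated): {(21, q, b), (26, q, b), (8, q, b)}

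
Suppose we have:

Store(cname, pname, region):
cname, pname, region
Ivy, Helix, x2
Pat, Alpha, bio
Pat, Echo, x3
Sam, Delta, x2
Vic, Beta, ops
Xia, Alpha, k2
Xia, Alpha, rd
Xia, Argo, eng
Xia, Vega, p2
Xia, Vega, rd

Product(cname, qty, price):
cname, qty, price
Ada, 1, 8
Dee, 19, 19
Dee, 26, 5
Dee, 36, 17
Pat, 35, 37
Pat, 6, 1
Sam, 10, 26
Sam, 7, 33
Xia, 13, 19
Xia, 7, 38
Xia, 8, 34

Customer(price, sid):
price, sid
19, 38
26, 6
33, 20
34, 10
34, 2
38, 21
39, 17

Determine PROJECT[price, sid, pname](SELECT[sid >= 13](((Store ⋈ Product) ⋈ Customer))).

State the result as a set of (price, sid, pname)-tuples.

Store ⋈ Product (natural join on cname): {(Pat, Alpha, bio, 35, 37), (Pat, Alpha, bio, 6, 1), (Pat, Echo, x3, 35, 37), (Pat, Echo, x3, 6, 1), (Sam, Delta, x2, 10, 26), (Sam, Delta, x2, 7, 33), (Xia, Alpha, k2, 13, 19), (Xia, Alpha, k2, 7, 38), (Xia, Alpha, k2, 8, 34), (Xia, Alpha, rd, 13, 19), (Xia, Alpha, rd, 7, 38), (Xia, Alpha, rd, 8, 34), (Xia, Argo, eng, 13, 19), (Xia, Argo, eng, 7, 38), (Xia, Argo, eng, 8, 34), (Xia, Vega, p2, 13, 19), (Xia, Vega, p2, 7, 38), (Xia, Vega, p2, 8, 34), (Xia, Vega, rd, 13, 19), (Xia, Vega, rd, 7, 38), (Xia, Vega, rd, 8, 34)}
(Store ⋈ Product) ⋈ Customer (natural join on price): {(Sam, Delta, x2, 10, 26, 6), (Sam, Delta, x2, 7, 33, 20), (Xia, Alpha, k2, 13, 19, 38), (Xia, Alpha, k2, 7, 38, 21), (Xia, Alpha, k2, 8, 34, 10), (Xia, Alpha, k2, 8, 34, 2), (Xia, Alpha, rd, 13, 19, 38), (Xia, Alpha, rd, 7, 38, 21), (Xia, Alpha, rd, 8, 34, 10), (Xia, Alpha, rd, 8, 34, 2), (Xia, Argo, eng, 13, 19, 38), (Xia, Argo, eng, 7, 38, 21), (Xia, Argo, eng, 8, 34, 10), (Xia, Argo, eng, 8, 34, 2), (Xia, Vega, p2, 13, 19, 38), (Xia, Vega, p2, 7, 38, 21), (Xia, Vega, p2, 8, 34, 10), (Xia, Vega, p2, 8, 34, 2), (Xia, Vega, rd, 13, 19, 38), (Xia, Vega, rd, 7, 38, 21), (Xia, Vega, rd, 8, 34, 10), (Xia, Vega, rd, 8, 34, 2)}
Selection sid >= 13: {(Sam, Delta, x2, 7, 33, 20), (Xia, Alpha, k2, 13, 19, 38), (Xia, Alpha, k2, 7, 38, 21), (Xia, Alpha, rd, 13, 19, 38), (Xia, Alpha, rd, 7, 38, 21), (Xia, Argo, eng, 13, 19, 38), (Xia, Argo, eng, 7, 38, 21), (Xia, Vega, p2, 13, 19, 38), (Xia, Vega, p2, 7, 38, 21), (Xia, Vega, rd, 13, 19, 38), (Xia, Vega, rd, 7, 38, 21)}
π_{price, sid, pname} gives {(19, 38, Alpha), (19, 38, Argo), (19, 38, Vega), (33, 20, Delta), (38, 21, Alpha), (38, 21, Argo), (38, 21, Vega)} (4 duplicate(s) eliminated).

{(19, 38, Alpha), (19, 38, Argo), (19, 38, Vega), (33, 20, Delta), (38, 21, Alpha), (38, 21, Argo), (38, 21, Vega)}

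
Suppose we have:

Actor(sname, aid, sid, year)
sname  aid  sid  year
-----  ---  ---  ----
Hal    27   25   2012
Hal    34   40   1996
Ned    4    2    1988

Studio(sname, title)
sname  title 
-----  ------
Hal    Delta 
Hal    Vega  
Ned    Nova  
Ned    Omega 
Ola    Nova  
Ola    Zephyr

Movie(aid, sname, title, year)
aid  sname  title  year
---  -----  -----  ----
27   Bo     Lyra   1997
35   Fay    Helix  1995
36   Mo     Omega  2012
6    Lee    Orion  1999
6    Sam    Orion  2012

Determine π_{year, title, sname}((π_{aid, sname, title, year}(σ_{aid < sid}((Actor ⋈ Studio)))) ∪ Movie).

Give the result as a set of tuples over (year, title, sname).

{(1995, Helix, Fay), (1996, Delta, Hal), (1996, Vega, Hal), (1997, Lyra, Bo), (1999, Orion, Lee), (2012, Omega, Mo), (2012, Orion, Sam)}

Actor ⋈ Studio (natural join on sname): {(Hal, 27, 25, 2012, Delta), (Hal, 27, 25, 2012, Vega), (Hal, 34, 40, 1996, Delta), (Hal, 34, 40, 1996, Vega), (Ned, 4, 2, 1988, Nova), (Ned, 4, 2, 1988, Omega)}
Filtering on aid < sid leaves {(Hal, 34, 40, 1996, Delta), (Hal, 34, 40, 1996, Vega)}.
Projecting to aid, sname, title, year: {(34, Hal, Delta, 1996), (34, Hal, Vega, 1996)}
Union: {(34, Hal, Delta, 1996), (34, Hal, Vega, 1996)} with {(27, Bo, Lyra, 1997), (35, Fay, Helix, 1995), (36, Mo, Omega, 2012), (6, Lee, Orion, 1999), (6, Sam, Orion, 2012)} → {(27, Bo, Lyra, 1997), (34, Hal, Delta, 1996), (34, Hal, Vega, 1996), (35, Fay, Helix, 1995), (36, Mo, Omega, 2012), (6, Lee, Orion, 1999), (6, Sam, Orion, 2012)}
Projecting to year, title, sname: {(1995, Helix, Fay), (1996, Delta, Hal), (1996, Vega, Hal), (1997, Lyra, Bo), (1999, Orion, Lee), (2012, Omega, Mo), (2012, Orion, Sam)}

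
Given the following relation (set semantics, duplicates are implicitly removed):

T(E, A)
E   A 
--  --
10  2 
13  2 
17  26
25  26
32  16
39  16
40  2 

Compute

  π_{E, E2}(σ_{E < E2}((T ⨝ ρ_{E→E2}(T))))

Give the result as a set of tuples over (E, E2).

{(10, 13), (10, 40), (13, 40), (17, 25), (32, 39)}

ρ[E→E2]: schema becomes (E2, A); tuples unchanged.
Joining T and ρ_{E→E2}(T) on A yields {(10, 2, 10), (10, 2, 13), (10, 2, 40), (13, 2, 10), (13, 2, 13), (13, 2, 40), (17, 26, 17), (17, 26, 25), (25, 26, 17), (25, 26, 25), (32, 16, 32), (32, 16, 39), (39, 16, 32), (39, 16, 39), (40, 2, 10), (40, 2, 13), (40, 2, 40)}.
Apply σ_{E < E2}; surviving tuples: {(10, 2, 13), (10, 2, 40), (13, 2, 40), (17, 26, 25), (32, 16, 39)}
π_{E, E2} gives {(10, 13), (10, 40), (13, 40), (17, 25), (32, 39)}.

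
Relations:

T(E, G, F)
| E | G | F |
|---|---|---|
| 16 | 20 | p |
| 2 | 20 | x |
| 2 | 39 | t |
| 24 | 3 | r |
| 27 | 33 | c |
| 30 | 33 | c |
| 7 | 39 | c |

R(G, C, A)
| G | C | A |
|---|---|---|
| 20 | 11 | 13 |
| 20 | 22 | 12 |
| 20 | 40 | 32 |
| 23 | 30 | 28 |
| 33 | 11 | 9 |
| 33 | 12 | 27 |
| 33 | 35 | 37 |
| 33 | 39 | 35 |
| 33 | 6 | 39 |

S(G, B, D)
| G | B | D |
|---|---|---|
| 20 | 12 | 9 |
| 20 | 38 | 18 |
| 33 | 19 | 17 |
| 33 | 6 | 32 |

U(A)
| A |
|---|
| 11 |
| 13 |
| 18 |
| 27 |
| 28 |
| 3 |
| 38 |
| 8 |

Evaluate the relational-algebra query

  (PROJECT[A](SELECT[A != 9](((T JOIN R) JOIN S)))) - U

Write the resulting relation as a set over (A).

{12, 32, 35, 37, 39}

Natural join on G: {(16, 20, p, 11, 13), (16, 20, p, 22, 12), (16, 20, p, 40, 32), (2, 20, x, 11, 13), (2, 20, x, 22, 12), (2, 20, x, 40, 32), (27, 33, c, 11, 9), (27, 33, c, 12, 27), (27, 33, c, 35, 37), (27, 33, c, 39, 35), (27, 33, c, 6, 39), (30, 33, c, 11, 9), (30, 33, c, 12, 27), (30, 33, c, 35, 37), (30, 33, c, 39, 35), (30, 33, c, 6, 39)}
Natural join on G: {(16, 20, p, 11, 13, 12, 9), (16, 20, p, 11, 13, 38, 18), (16, 20, p, 22, 12, 12, 9), (16, 20, p, 22, 12, 38, 18), (16, 20, p, 40, 32, 12, 9), (16, 20, p, 40, 32, 38, 18), (2, 20, x, 11, 13, 12, 9), (2, 20, x, 11, 13, 38, 18), (2, 20, x, 22, 12, 12, 9), (2, 20, x, 22, 12, 38, 18), (2, 20, x, 40, 32, 12, 9), (2, 20, x, 40, 32, 38, 18), (27, 33, c, 11, 9, 19, 17), (27, 33, c, 11, 9, 6, 32), (27, 33, c, 12, 27, 19, 17), (27, 33, c, 12, 27, 6, 32), (27, 33, c, 35, 37, 19, 17), (27, 33, c, 35, 37, 6, 32), (27, 33, c, 39, 35, 19, 17), (27, 33, c, 39, 35, 6, 32), (27, 33, c, 6, 39, 19, 17), (27, 33, c, 6, 39, 6, 32), (30, 33, c, 11, 9, 19, 17), (30, 33, c, 11, 9, 6, 32), (30, 33, c, 12, 27, 19, 17), (30, 33, c, 12, 27, 6, 32), (30, 33, c, 35, 37, 19, 17), (30, 33, c, 35, 37, 6, 32), (30, 33, c, 39, 35, 19, 17), (30, 33, c, 39, 35, 6, 32), (30, 33, c, 6, 39, 19, 17), (30, 33, c, 6, 39, 6, 32)}
Selection A != 9: {(16, 20, p, 11, 13, 12, 9), (16, 20, p, 11, 13, 38, 18), (16, 20, p, 22, 12, 12, 9), (16, 20, p, 22, 12, 38, 18), (16, 20, p, 40, 32, 12, 9), (16, 20, p, 40, 32, 38, 18), (2, 20, x, 11, 13, 12, 9), (2, 20, x, 11, 13, 38, 18), (2, 20, x, 22, 12, 12, 9), (2, 20, x, 22, 12, 38, 18), (2, 20, x, 40, 32, 12, 9), (2, 20, x, 40, 32, 38, 18), (27, 33, c, 12, 27, 19, 17), (27, 33, c, 12, 27, 6, 32), (27, 33, c, 35, 37, 19, 17), (27, 33, c, 35, 37, 6, 32), (27, 33, c, 39, 35, 19, 17), (27, 33, c, 39, 35, 6, 32), (27, 33, c, 6, 39, 19, 17), (27, 33, c, 6, 39, 6, 32), (30, 33, c, 12, 27, 19, 17), (30, 33, c, 12, 27, 6, 32), (30, 33, c, 35, 37, 19, 17), (30, 33, c, 35, 37, 6, 32), (30, 33, c, 39, 35, 19, 17), (30, 33, c, 39, 35, 6, 32), (30, 33, c, 6, 39, 19, 17), (30, 33, c, 6, 39, 6, 32)}
Keep only column(s) A (21 duplicate(s) eliminated): {12, 13, 27, 32, 35, 37, 39}
Set difference of the two operands is {12, 32, 35, 37, 39}.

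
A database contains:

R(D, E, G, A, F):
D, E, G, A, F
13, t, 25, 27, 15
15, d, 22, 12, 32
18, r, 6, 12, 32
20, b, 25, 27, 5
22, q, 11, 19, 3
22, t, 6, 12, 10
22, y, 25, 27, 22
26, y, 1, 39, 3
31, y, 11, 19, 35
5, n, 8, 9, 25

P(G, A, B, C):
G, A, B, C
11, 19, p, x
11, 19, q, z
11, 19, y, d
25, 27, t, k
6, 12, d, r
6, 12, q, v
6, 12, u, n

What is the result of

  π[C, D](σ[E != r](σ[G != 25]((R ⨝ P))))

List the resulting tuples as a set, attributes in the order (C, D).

{(d, 22), (d, 31), (n, 22), (r, 22), (v, 22), (x, 22), (x, 31), (z, 22), (z, 31)}

Natural join on G, A: {(13, t, 25, 27, 15, t, k), (18, r, 6, 12, 32, d, r), (18, r, 6, 12, 32, q, v), (18, r, 6, 12, 32, u, n), (20, b, 25, 27, 5, t, k), (22, q, 11, 19, 3, p, x), (22, q, 11, 19, 3, q, z), (22, q, 11, 19, 3, y, d), (22, t, 6, 12, 10, d, r), (22, t, 6, 12, 10, q, v), (22, t, 6, 12, 10, u, n), (22, y, 25, 27, 22, t, k), (31, y, 11, 19, 35, p, x), (31, y, 11, 19, 35, q, z), (31, y, 11, 19, 35, y, d)}
Apply σ_{G != 25}; surviving tuples: {(18, r, 6, 12, 32, d, r), (18, r, 6, 12, 32, q, v), (18, r, 6, 12, 32, u, n), (22, q, 11, 19, 3, p, x), (22, q, 11, 19, 3, q, z), (22, q, 11, 19, 3, y, d), (22, t, 6, 12, 10, d, r), (22, t, 6, 12, 10, q, v), (22, t, 6, 12, 10, u, n), (31, y, 11, 19, 35, p, x), (31, y, 11, 19, 35, q, z), (31, y, 11, 19, 35, y, d)}
Apply σ_{E != r}; surviving tuples: {(22, q, 11, 19, 3, p, x), (22, q, 11, 19, 3, q, z), (22, q, 11, 19, 3, y, d), (22, t, 6, 12, 10, d, r), (22, t, 6, 12, 10, q, v), (22, t, 6, 12, 10, u, n), (31, y, 11, 19, 35, p, x), (31, y, 11, 19, 35, q, z), (31, y, 11, 19, 35, y, d)}
π[C, D]: project onto (C, D) → {(d, 22), (d, 31), (n, 22), (r, 22), (v, 22), (x, 22), (x, 31), (z, 22), (z, 31)}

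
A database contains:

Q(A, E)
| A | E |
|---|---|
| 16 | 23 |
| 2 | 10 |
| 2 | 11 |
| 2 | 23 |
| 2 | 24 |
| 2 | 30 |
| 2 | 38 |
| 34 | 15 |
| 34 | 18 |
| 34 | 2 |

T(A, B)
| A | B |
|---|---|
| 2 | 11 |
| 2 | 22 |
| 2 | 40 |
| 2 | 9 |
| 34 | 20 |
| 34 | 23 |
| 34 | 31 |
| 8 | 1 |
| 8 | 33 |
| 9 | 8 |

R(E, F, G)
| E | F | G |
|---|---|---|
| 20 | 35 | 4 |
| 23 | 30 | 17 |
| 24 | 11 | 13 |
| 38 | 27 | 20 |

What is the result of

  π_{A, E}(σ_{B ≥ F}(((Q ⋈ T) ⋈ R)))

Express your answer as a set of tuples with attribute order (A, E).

{(2, 23), (2, 24), (2, 38)}

Q ⋈ T (natural join on A): {(2, 10, 11), (2, 10, 22), (2, 10, 40), (2, 10, 9), (2, 11, 11), (2, 11, 22), (2, 11, 40), (2, 11, 9), (2, 23, 11), (2, 23, 22), (2, 23, 40), (2, 23, 9), (2, 24, 11), (2, 24, 22), (2, 24, 40), (2, 24, 9), (2, 30, 11), (2, 30, 22), (2, 30, 40), (2, 30, 9), (2, 38, 11), (2, 38, 22), (2, 38, 40), (2, 38, 9), (34, 15, 20), (34, 15, 23), (34, 15, 31), (34, 18, 20), (34, 18, 23), (34, 18, 31), (34, 2, 20), (34, 2, 23), (34, 2, 31)}
(Q ⋈ T) ⋈ R (natural join on E): {(2, 23, 11, 30, 17), (2, 23, 22, 30, 17), (2, 23, 40, 30, 17), (2, 23, 9, 30, 17), (2, 24, 11, 11, 13), (2, 24, 22, 11, 13), (2, 24, 40, 11, 13), (2, 24, 9, 11, 13), (2, 38, 11, 27, 20), (2, 38, 22, 27, 20), (2, 38, 40, 27, 20), (2, 38, 9, 27, 20)}
Selection B ≥ F: {(2, 23, 40, 30, 17), (2, 24, 11, 11, 13), (2, 24, 22, 11, 13), (2, 24, 40, 11, 13), (2, 38, 40, 27, 20)}
π_{A, E} gives {(2, 23), (2, 24), (2, 38)} (2 duplicate(s) eliminated).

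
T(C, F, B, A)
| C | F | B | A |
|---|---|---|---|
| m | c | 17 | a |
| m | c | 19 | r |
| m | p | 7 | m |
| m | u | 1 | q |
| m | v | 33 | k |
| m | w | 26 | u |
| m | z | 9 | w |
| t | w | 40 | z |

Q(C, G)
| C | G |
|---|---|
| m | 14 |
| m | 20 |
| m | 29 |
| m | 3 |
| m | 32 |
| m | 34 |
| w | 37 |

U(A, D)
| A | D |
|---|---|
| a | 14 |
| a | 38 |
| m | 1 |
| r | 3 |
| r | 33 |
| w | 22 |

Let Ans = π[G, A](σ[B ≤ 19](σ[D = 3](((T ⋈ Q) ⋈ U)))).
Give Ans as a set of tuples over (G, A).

Natural join on C: {(m, c, 17, a, 14), (m, c, 17, a, 20), (m, c, 17, a, 29), (m, c, 17, a, 3), (m, c, 17, a, 32), (m, c, 17, a, 34), (m, c, 19, r, 14), (m, c, 19, r, 20), (m, c, 19, r, 29), (m, c, 19, r, 3), (m, c, 19, r, 32), (m, c, 19, r, 34), (m, p, 7, m, 14), (m, p, 7, m, 20), (m, p, 7, m, 29), (m, p, 7, m, 3), (m, p, 7, m, 32), (m, p, 7, m, 34), (m, u, 1, q, 14), (m, u, 1, q, 20), (m, u, 1, q, 29), (m, u, 1, q, 3), (m, u, 1, q, 32), (m, u, 1, q, 34), (m, v, 33, k, 14), (m, v, 33, k, 20), (m, v, 33, k, 29), (m, v, 33, k, 3), (m, v, 33, k, 32), (m, v, 33, k, 34), (m, w, 26, u, 14), (m, w, 26, u, 20), (m, w, 26, u, 29), (m, w, 26, u, 3), (m, w, 26, u, 32), (m, w, 26, u, 34), (m, z, 9, w, 14), (m, z, 9, w, 20), (m, z, 9, w, 29), (m, z, 9, w, 3), (m, z, 9, w, 32), (m, z, 9, w, 34)}
Natural join on A: {(m, c, 17, a, 14, 14), (m, c, 17, a, 14, 38), (m, c, 17, a, 20, 14), (m, c, 17, a, 20, 38), (m, c, 17, a, 29, 14), (m, c, 17, a, 29, 38), (m, c, 17, a, 3, 14), (m, c, 17, a, 3, 38), (m, c, 17, a, 32, 14), (m, c, 17, a, 32, 38), (m, c, 17, a, 34, 14), (m, c, 17, a, 34, 38), (m, c, 19, r, 14, 3), (m, c, 19, r, 14, 33), (m, c, 19, r, 20, 3), (m, c, 19, r, 20, 33), (m, c, 19, r, 29, 3), (m, c, 19, r, 29, 33), (m, c, 19, r, 3, 3), (m, c, 19, r, 3, 33), (m, c, 19, r, 32, 3), (m, c, 19, r, 32, 33), (m, c, 19, r, 34, 3), (m, c, 19, r, 34, 33), (m, p, 7, m, 14, 1), (m, p, 7, m, 20, 1), (m, p, 7, m, 29, 1), (m, p, 7, m, 3, 1), (m, p, 7, m, 32, 1), (m, p, 7, m, 34, 1), (m, z, 9, w, 14, 22), (m, z, 9, w, 20, 22), (m, z, 9, w, 29, 22), (m, z, 9, w, 3, 22), (m, z, 9, w, 32, 22), (m, z, 9, w, 34, 22)}
Selection D = 3: {(m, c, 19, r, 14, 3), (m, c, 19, r, 20, 3), (m, c, 19, r, 29, 3), (m, c, 19, r, 3, 3), (m, c, 19, r, 32, 3), (m, c, 19, r, 34, 3)}
Selection B ≤ 19: {(m, c, 19, r, 14, 3), (m, c, 19, r, 20, 3), (m, c, 19, r, 29, 3), (m, c, 19, r, 3, 3), (m, c, 19, r, 32, 3), (m, c, 19, r, 34, 3)}
π_{G, A} gives {(14, r), (20, r), (29, r), (3, r), (32, r), (34, r)}.

{(14, r), (20, r), (29, r), (3, r), (32, r), (34, r)}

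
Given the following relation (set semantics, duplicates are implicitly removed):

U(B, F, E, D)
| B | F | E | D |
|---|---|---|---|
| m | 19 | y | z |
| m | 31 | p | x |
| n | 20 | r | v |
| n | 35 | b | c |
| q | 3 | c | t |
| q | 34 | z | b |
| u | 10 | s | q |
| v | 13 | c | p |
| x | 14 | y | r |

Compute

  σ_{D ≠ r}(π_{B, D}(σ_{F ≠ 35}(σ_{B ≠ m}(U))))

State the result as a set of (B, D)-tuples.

{(n, v), (q, b), (q, t), (u, q), (v, p)}

Selection B ≠ m: {(n, 20, r, v), (n, 35, b, c), (q, 3, c, t), (q, 34, z, b), (u, 10, s, q), (v, 13, c, p), (x, 14, y, r)}
Selection F ≠ 35: {(n, 20, r, v), (q, 3, c, t), (q, 34, z, b), (u, 10, s, q), (v, 13, c, p), (x, 14, y, r)}
π[B, D]: project onto (B, D) → {(n, v), (q, b), (q, t), (u, q), (v, p), (x, r)}
Selection D ≠ r: {(n, v), (q, b), (q, t), (u, q), (v, p)}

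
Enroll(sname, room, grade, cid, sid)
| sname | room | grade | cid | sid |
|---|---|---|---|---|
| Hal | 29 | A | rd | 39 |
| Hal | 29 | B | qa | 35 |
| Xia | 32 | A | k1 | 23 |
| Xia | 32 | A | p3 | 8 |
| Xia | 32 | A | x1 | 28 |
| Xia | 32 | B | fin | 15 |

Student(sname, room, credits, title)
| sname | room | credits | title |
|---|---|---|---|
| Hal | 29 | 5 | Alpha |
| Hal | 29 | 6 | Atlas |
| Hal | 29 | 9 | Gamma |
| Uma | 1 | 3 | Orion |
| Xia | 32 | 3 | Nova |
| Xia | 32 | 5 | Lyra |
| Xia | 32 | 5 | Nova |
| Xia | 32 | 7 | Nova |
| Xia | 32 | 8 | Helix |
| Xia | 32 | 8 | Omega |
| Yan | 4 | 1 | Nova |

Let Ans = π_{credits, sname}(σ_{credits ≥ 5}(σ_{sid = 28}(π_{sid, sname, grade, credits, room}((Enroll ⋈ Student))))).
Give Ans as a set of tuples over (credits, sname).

Joining Enroll and Student on sname, room yields {(Hal, 29, A, rd, 39, 5, Alpha), (Hal, 29, A, rd, 39, 6, Atlas), (Hal, 29, A, rd, 39, 9, Gamma), (Hal, 29, B, qa, 35, 5, Alpha), (Hal, 29, B, qa, 35, 6, Atlas), (Hal, 29, B, qa, 35, 9, Gamma), (Xia, 32, A, k1, 23, 3, Nova), (Xia, 32, A, k1, 23, 5, Lyra), (Xia, 32, A, k1, 23, 5, Nova), (Xia, 32, A, k1, 23, 7, Nova), (Xia, 32, A, k1, 23, 8, Helix), (Xia, 32, A, k1, 23, 8, Omega), (Xia, 32, A, p3, 8, 3, Nova), (Xia, 32, A, p3, 8, 5, Lyra), (Xia, 32, A, p3, 8, 5, Nova), (Xia, 32, A, p3, 8, 7, Nova), (Xia, 32, A, p3, 8, 8, Helix), (Xia, 32, A, p3, 8, 8, Omega), (Xia, 32, A, x1, 28, 3, Nova), (Xia, 32, A, x1, 28, 5, Lyra), (Xia, 32, A, x1, 28, 5, Nova), (Xia, 32, A, x1, 28, 7, Nova), (Xia, 32, A, x1, 28, 8, Helix), (Xia, 32, A, x1, 28, 8, Omega), (Xia, 32, B, fin, 15, 3, Nova), (Xia, 32, B, fin, 15, 5, Lyra), (Xia, 32, B, fin, 15, 5, Nova), (Xia, 32, B, fin, 15, 7, Nova), (Xia, 32, B, fin, 15, 8, Helix), (Xia, 32, B, fin, 15, 8, Omega)}.
Projecting to sid, sname, grade, credits, room (8 duplicate(s) eliminated): {(15, Xia, B, 3, 32), (15, Xia, B, 5, 32), (15, Xia, B, 7, 32), (15, Xia, B, 8, 32), (23, Xia, A, 3, 32), (23, Xia, A, 5, 32), (23, Xia, A, 7, 32), (23, Xia, A, 8, 32), (28, Xia, A, 3, 32), (28, Xia, A, 5, 32), (28, Xia, A, 7, 32), (28, Xia, A, 8, 32), (35, Hal, B, 5, 29), (35, Hal, B, 6, 29), (35, Hal, B, 9, 29), (39, Hal, A, 5, 29), (39, Hal, A, 6, 29), (39, Hal, A, 9, 29), (8, Xia, A, 3, 32), (8, Xia, A, 5, 32), (8, Xia, A, 7, 32), (8, Xia, A, 8, 32)}
Apply σ_{sid = 28}; surviving tuples: {(28, Xia, A, 3, 32), (28, Xia, A, 5, 32), (28, Xia, A, 7, 32), (28, Xia, A, 8, 32)}
Apply σ_{credits ≥ 5}; surviving tuples: {(28, Xia, A, 5, 32), (28, Xia, A, 7, 32), (28, Xia, A, 8, 32)}
Projecting to credits, sname: {(5, Xia), (7, Xia), (8, Xia)}

{(5, Xia), (7, Xia), (8, Xia)}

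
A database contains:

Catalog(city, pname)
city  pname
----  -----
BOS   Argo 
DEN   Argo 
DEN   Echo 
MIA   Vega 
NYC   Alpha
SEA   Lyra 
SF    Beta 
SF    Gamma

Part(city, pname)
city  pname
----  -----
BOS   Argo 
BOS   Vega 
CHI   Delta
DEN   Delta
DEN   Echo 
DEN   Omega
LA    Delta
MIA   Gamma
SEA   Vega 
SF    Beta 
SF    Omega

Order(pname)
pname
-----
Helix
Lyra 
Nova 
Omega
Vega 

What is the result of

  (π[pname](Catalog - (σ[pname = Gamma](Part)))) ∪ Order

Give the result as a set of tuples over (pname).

Selection pname = Gamma: {(MIA, Gamma)}
Set difference of the two operands is {(BOS, Argo), (DEN, Argo), (DEN, Echo), (MIA, Vega), (NYC, Alpha), (SEA, Lyra), (SF, Beta), (SF, Gamma)}.
Projecting to pname (1 duplicate(s) eliminated): {Alpha, Argo, Beta, Echo, Gamma, Lyra, Vega}
Set union of the two operands is {Alpha, Argo, Beta, Echo, Gamma, Helix, Lyra, Nova, Omega, Vega}.

{Alpha, Argo, Beta, Echo, Gamma, Helix, Lyra, Nova, Omega, Vega}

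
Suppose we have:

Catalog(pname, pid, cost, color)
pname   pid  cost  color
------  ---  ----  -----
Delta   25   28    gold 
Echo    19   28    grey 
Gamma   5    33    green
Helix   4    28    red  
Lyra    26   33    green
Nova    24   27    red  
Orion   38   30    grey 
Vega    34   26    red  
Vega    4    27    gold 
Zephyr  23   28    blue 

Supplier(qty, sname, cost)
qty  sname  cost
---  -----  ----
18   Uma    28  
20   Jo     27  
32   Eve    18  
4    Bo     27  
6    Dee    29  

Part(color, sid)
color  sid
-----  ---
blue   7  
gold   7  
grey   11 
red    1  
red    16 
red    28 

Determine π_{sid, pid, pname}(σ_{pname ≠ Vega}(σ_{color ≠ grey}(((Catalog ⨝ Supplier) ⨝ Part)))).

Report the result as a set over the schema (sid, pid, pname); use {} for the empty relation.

{(1, 24, Nova), (1, 4, Helix), (16, 24, Nova), (16, 4, Helix), (28, 24, Nova), (28, 4, Helix), (7, 23, Zephyr), (7, 25, Delta)}

Natural join on cost: {(Delta, 25, 28, gold, 18, Uma), (Echo, 19, 28, grey, 18, Uma), (Helix, 4, 28, red, 18, Uma), (Nova, 24, 27, red, 20, Jo), (Nova, 24, 27, red, 4, Bo), (Vega, 4, 27, gold, 20, Jo), (Vega, 4, 27, gold, 4, Bo), (Zephyr, 23, 28, blue, 18, Uma)}
Natural join on color: {(Delta, 25, 28, gold, 18, Uma, 7), (Echo, 19, 28, grey, 18, Uma, 11), (Helix, 4, 28, red, 18, Uma, 1), (Helix, 4, 28, red, 18, Uma, 16), (Helix, 4, 28, red, 18, Uma, 28), (Nova, 24, 27, red, 20, Jo, 1), (Nova, 24, 27, red, 20, Jo, 16), (Nova, 24, 27, red, 20, Jo, 28), (Nova, 24, 27, red, 4, Bo, 1), (Nova, 24, 27, red, 4, Bo, 16), (Nova, 24, 27, red, 4, Bo, 28), (Vega, 4, 27, gold, 20, Jo, 7), (Vega, 4, 27, gold, 4, Bo, 7), (Zephyr, 23, 28, blue, 18, Uma, 7)}
Apply σ_{color ≠ grey}; surviving tuples: {(Delta, 25, 28, gold, 18, Uma, 7), (Helix, 4, 28, red, 18, Uma, 1), (Helix, 4, 28, red, 18, Uma, 16), (Helix, 4, 28, red, 18, Uma, 28), (Nova, 24, 27, red, 20, Jo, 1), (Nova, 24, 27, red, 20, Jo, 16), (Nova, 24, 27, red, 20, Jo, 28), (Nova, 24, 27, red, 4, Bo, 1), (Nova, 24, 27, red, 4, Bo, 16), (Nova, 24, 27, red, 4, Bo, 28), (Vega, 4, 27, gold, 20, Jo, 7), (Vega, 4, 27, gold, 4, Bo, 7), (Zephyr, 23, 28, blue, 18, Uma, 7)}
Apply σ_{pname ≠ Vega}; surviving tuples: {(Delta, 25, 28, gold, 18, Uma, 7), (Helix, 4, 28, red, 18, Uma, 1), (Helix, 4, 28, red, 18, Uma, 16), (Helix, 4, 28, red, 18, Uma, 28), (Nova, 24, 27, red, 20, Jo, 1), (Nova, 24, 27, red, 20, Jo, 16), (Nova, 24, 27, red, 20, Jo, 28), (Nova, 24, 27, red, 4, Bo, 1), (Nova, 24, 27, red, 4, Bo, 16), (Nova, 24, 27, red, 4, Bo, 28), (Zephyr, 23, 28, blue, 18, Uma, 7)}
π[sid, pid, pname]: project onto (sid, pid, pname) (3 duplicate(s) eliminated) → {(1, 24, Nova), (1, 4, Helix), (16, 24, Nova), (16, 4, Helix), (28, 24, Nova), (28, 4, Helix), (7, 23, Zephyr), (7, 25, Delta)}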